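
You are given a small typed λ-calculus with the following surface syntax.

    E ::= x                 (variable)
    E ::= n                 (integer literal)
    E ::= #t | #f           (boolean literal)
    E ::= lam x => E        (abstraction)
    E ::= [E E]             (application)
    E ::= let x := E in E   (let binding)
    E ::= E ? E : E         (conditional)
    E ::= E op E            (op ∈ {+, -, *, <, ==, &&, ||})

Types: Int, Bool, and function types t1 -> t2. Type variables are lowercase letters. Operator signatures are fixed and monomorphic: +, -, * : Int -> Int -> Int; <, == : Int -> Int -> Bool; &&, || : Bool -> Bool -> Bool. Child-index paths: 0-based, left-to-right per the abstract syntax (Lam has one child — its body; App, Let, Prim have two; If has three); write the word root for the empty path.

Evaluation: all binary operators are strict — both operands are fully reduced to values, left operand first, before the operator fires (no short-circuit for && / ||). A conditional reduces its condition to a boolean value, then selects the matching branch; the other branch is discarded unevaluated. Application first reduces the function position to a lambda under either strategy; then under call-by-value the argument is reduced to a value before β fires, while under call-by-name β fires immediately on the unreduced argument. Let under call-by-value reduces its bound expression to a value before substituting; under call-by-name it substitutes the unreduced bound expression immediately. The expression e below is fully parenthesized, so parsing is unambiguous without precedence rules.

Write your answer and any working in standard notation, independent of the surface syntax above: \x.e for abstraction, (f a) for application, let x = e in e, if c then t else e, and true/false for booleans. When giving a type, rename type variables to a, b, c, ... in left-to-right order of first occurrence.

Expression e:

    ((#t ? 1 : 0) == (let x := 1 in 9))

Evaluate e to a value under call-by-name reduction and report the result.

Derivation:
step 0: ((if true then 1 else 0) == (let x = 1 in 9))
step 1: [if@0] (1 == (let x = 1 in 9))
step 2: [let@1] (1 == 9)
step 3: [delta@root] false

Answer: false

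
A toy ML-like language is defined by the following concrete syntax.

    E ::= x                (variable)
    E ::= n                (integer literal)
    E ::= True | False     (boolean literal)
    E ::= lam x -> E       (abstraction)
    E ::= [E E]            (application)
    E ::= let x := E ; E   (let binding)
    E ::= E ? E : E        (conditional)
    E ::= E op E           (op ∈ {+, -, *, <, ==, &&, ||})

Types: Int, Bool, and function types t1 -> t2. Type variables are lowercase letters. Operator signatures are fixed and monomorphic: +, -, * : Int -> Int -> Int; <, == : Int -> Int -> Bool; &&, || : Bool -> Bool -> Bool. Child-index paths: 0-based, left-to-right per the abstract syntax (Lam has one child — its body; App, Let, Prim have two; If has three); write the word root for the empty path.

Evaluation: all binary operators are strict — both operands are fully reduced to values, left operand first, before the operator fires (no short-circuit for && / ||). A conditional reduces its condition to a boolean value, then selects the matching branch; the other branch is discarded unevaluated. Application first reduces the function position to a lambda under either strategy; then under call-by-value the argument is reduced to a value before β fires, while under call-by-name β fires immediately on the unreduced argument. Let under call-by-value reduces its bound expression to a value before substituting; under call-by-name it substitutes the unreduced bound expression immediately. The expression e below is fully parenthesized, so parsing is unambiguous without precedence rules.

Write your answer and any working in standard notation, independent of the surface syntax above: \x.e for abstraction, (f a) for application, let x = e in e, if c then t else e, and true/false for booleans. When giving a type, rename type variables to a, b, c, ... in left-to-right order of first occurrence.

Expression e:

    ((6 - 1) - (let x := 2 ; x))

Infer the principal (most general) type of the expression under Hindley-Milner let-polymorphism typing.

Answer: Int

Working:
  unify Int ~ Int
  unify Int ~ Int
  unify Int ~ Int
let x : Int
x : Int
  unify Int ~ Int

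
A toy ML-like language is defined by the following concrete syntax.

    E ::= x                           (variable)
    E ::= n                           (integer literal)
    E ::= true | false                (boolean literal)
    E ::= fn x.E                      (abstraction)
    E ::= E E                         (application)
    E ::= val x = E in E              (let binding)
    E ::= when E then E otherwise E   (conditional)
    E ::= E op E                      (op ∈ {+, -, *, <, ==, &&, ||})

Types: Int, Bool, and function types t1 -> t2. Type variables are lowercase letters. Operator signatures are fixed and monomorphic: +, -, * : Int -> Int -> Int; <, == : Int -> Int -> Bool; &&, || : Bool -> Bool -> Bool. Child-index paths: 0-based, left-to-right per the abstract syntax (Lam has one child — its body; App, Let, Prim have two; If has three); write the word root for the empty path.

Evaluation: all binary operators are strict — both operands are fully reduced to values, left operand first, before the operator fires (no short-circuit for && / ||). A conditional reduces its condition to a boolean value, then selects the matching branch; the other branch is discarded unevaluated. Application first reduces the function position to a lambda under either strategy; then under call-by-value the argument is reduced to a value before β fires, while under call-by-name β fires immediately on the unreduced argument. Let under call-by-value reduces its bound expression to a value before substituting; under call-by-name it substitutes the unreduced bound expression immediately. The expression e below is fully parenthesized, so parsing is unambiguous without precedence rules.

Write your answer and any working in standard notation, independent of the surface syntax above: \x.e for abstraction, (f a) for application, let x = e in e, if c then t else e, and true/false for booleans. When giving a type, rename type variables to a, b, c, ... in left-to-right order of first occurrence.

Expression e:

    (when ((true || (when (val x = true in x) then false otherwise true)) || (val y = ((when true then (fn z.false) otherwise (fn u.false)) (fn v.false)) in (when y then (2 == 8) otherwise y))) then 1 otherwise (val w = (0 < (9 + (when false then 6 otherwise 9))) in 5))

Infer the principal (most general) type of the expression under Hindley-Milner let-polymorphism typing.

Derivation:
  unify Bool ~ Bool
let x : Bool
x : Bool
  unify Bool ~ Bool
  unify Bool ~ Bool
  unify Bool ~ Bool
  unify Bool ~ Bool
  unify Bool ~ Bool
\z._ : a -> Bool
\u._ : b -> Bool
  unify a -> Bool ~ b -> Bool
  unify a ~ b
  unify Bool ~ Bool
\v._ : c -> Bool
  unify b -> Bool ~ (c -> Bool) -> d
  unify b ~ c -> Bool
  unify Bool ~ d
_ _ : Bool
let y : Bool
y : Bool
  unify Bool ~ Bool
  unify Int ~ Int
  unify Int ~ Int
y : Bool
  unify Bool ~ Bool
  unify Bool ~ Bool
  unify Bool ~ Bool
  unify Int ~ Int
  unify Int ~ Int
  unify Bool ~ Bool
  unify Int ~ Int
  unify Int ~ Int
  unify Int ~ Int
let w : Bool
  unify Int ~ Int

Answer: Int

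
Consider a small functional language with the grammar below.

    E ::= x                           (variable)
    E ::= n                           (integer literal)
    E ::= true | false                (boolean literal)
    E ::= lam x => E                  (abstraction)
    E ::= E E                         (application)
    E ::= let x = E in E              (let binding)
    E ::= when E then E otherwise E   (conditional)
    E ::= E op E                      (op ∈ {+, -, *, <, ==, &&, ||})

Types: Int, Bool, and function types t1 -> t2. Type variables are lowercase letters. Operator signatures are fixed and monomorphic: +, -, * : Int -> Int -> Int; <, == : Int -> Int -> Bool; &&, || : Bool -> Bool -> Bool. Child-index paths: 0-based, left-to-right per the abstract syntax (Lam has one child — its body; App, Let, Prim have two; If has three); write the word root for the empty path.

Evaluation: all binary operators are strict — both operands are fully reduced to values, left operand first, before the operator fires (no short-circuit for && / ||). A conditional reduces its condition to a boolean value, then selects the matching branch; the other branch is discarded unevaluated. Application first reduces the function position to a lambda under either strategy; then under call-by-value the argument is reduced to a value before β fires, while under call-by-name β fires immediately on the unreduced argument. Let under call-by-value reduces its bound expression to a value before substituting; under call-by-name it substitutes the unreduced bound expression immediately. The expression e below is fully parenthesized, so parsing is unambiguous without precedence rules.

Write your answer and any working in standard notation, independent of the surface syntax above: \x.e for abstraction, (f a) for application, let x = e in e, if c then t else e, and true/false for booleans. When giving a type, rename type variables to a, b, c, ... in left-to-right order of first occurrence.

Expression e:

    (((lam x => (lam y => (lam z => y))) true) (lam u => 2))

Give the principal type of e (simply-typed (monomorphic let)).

Trace:
y : b
\z._ : c -> b
\y._ : b -> c -> b
\x._ : a -> b -> c -> b
  unify a -> b -> c -> b ~ Bool -> d
  unify a ~ Bool
  unify b -> c -> b ~ d
_ _ : b -> c -> b
\u._ : e -> Int
  unify b -> c -> b ~ (e -> Int) -> f
  unify b ~ e -> Int
  unify c -> e -> Int ~ f
_ _ : c -> e -> Int

Answer: a -> b -> Int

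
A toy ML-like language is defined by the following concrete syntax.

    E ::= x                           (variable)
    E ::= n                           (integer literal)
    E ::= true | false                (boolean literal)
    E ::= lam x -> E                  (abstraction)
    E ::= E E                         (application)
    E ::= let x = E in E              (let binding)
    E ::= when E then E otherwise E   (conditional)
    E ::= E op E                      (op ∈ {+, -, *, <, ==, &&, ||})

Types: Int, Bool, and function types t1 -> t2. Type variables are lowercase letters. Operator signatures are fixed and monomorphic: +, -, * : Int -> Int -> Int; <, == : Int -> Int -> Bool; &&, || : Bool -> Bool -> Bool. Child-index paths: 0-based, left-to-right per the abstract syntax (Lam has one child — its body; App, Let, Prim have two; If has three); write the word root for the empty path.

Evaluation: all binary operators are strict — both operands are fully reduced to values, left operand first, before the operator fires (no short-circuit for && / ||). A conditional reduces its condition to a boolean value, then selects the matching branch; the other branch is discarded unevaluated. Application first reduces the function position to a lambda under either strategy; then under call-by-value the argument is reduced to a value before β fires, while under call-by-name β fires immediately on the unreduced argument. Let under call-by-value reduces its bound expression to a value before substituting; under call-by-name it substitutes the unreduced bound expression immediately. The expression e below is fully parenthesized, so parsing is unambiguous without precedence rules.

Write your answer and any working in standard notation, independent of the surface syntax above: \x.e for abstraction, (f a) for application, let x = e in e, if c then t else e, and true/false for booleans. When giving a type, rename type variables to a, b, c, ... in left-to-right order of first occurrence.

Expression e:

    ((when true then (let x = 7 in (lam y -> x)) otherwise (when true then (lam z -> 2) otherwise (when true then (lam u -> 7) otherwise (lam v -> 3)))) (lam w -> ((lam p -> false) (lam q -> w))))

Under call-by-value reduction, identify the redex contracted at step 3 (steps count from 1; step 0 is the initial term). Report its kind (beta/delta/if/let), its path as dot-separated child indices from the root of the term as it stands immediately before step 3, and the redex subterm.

Answer: beta at root : ((\y.7) (\w.((\p.false) (\q.w))))

Trace:
step 0: ((if true then (let x = 7 in (\y.x)) else (if true then (\z.2) else (if true then (\u.7) else (\v.3)))) (\w.((\p.false) (\q.w))))
step 1: [if@0] ((let x = 7 in (\y.x)) (\w.((\p.false) (\q.w))))
step 2: [let@0] ((\y.7) (\w.((\p.false) (\q.w))))
step 3: [beta@root] 7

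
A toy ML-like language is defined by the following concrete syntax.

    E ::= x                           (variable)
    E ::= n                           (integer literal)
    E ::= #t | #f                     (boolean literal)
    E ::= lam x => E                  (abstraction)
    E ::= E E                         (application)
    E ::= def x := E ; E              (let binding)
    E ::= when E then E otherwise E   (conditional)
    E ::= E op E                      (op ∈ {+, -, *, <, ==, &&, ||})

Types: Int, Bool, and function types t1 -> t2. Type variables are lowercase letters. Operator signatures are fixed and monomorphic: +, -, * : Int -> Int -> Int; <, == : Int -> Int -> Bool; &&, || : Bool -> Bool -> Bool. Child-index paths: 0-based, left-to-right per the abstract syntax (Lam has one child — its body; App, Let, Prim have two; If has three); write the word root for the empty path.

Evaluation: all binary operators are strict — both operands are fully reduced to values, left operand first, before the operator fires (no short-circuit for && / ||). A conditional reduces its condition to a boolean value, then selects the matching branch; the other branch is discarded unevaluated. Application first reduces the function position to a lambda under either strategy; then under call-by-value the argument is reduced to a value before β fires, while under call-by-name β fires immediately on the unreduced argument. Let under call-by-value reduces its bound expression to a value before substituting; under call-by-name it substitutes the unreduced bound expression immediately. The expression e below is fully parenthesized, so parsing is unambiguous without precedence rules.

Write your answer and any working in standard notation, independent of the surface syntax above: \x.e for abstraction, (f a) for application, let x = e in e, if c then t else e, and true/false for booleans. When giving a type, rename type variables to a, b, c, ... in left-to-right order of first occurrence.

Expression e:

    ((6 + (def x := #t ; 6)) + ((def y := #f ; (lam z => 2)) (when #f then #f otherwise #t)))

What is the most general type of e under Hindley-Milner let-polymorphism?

Working:
  unify Int ~ Int
let x : Bool
  unify Int ~ Int
  unify Int ~ Int
let y : Bool
\z._ : a -> Int
  unify Bool ~ Bool
  unify Bool ~ Bool
  unify a -> Int ~ Bool -> b
  unify a ~ Bool
  unify Int ~ b
_ _ : Int
  unify Int ~ Int

Answer: Int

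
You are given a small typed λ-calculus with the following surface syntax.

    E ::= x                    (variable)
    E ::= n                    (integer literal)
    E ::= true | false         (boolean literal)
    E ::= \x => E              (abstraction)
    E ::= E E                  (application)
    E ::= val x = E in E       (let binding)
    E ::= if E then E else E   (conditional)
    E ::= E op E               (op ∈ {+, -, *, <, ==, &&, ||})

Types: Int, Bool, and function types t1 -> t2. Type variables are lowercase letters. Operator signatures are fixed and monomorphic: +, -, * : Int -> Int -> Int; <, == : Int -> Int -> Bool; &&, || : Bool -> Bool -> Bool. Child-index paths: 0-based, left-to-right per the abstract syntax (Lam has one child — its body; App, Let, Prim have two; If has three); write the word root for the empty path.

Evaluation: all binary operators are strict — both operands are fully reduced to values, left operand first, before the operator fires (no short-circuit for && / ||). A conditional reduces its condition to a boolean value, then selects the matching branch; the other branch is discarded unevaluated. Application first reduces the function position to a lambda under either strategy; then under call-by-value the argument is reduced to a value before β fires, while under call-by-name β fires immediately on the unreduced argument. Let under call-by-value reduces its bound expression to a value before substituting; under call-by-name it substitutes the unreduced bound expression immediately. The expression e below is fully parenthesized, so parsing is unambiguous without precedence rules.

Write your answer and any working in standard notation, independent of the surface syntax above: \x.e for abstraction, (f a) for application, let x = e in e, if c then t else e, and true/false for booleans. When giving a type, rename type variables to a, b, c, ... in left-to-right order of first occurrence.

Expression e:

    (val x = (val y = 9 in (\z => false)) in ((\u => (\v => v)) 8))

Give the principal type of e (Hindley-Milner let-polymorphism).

Answer: a -> a

Derivation:
let y : Int
\z._ : a -> Bool
let x : forall. a -> Bool
v : c
\v._ : c -> c
\u._ : b -> c -> c
  unify b -> c -> c ~ Int -> d
  unify b ~ Int
  unify c -> c ~ d
_ _ : c -> c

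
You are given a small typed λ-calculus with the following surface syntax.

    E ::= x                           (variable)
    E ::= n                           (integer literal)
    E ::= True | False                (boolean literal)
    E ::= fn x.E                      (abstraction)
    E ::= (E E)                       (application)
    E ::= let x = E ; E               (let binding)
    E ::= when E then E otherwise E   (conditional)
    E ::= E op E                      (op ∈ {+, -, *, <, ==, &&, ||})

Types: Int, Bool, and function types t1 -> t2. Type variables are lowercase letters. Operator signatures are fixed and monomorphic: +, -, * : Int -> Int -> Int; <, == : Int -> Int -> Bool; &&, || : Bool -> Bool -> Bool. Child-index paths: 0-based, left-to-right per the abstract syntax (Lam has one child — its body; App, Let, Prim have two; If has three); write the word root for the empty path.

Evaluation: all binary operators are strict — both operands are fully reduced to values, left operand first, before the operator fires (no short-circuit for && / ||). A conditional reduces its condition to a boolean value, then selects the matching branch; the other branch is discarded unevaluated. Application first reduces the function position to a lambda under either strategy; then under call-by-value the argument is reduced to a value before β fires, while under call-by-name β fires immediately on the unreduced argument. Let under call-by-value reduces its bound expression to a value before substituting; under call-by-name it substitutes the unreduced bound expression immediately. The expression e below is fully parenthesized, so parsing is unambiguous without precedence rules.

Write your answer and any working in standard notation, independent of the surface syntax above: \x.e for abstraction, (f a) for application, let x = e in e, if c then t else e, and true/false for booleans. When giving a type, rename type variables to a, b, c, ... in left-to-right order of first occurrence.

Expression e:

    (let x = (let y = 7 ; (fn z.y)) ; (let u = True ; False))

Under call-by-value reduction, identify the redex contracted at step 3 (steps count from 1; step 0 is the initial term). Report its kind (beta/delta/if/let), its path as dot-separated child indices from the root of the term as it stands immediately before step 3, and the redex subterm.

Answer: let at root : (let u = true in false)

Working:
step 0: (let x = (let y = 7 in (\z.y)) in (let u = true in false))
step 1: [let@0] (let x = (\z.7) in (let u = true in false))
step 2: [let@root] (let u = true in false)
step 3: [let@root] false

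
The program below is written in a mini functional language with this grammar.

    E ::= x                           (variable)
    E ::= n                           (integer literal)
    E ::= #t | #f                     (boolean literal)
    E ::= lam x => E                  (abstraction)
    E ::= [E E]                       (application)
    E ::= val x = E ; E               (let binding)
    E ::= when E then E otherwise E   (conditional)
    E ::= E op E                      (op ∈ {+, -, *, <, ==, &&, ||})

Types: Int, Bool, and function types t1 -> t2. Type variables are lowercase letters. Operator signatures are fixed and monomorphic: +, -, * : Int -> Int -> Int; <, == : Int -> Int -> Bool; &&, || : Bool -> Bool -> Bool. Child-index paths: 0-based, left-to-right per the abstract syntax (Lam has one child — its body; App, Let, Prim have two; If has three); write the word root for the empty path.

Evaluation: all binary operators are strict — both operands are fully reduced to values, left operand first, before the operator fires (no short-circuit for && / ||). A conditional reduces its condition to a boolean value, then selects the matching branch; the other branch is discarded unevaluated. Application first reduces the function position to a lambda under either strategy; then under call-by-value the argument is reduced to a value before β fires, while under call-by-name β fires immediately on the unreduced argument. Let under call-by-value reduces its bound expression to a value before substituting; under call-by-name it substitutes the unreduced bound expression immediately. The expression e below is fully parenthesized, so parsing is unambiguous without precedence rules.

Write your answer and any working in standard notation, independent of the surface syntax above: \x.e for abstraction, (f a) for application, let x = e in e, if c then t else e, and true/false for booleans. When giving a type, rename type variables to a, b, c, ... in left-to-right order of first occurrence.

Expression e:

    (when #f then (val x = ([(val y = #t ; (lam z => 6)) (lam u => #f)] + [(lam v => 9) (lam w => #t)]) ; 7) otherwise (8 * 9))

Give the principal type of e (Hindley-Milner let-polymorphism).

Answer: Int

Working:
  unify Bool ~ Bool
let y : Bool
\z._ : a -> Int
\u._ : b -> Bool
  unify a -> Int ~ (b -> Bool) -> c
  unify a ~ b -> Bool
  unify Int ~ c
_ _ : Int
  unify Int ~ Int
\v._ : d -> Int
\w._ : e -> Bool
  unify d -> Int ~ (e -> Bool) -> f
  unify d ~ e -> Bool
  unify Int ~ f
_ _ : Int
  unify Int ~ Int
let x : Int
  unify Int ~ Int
  unify Int ~ Int
  unify Int ~ Int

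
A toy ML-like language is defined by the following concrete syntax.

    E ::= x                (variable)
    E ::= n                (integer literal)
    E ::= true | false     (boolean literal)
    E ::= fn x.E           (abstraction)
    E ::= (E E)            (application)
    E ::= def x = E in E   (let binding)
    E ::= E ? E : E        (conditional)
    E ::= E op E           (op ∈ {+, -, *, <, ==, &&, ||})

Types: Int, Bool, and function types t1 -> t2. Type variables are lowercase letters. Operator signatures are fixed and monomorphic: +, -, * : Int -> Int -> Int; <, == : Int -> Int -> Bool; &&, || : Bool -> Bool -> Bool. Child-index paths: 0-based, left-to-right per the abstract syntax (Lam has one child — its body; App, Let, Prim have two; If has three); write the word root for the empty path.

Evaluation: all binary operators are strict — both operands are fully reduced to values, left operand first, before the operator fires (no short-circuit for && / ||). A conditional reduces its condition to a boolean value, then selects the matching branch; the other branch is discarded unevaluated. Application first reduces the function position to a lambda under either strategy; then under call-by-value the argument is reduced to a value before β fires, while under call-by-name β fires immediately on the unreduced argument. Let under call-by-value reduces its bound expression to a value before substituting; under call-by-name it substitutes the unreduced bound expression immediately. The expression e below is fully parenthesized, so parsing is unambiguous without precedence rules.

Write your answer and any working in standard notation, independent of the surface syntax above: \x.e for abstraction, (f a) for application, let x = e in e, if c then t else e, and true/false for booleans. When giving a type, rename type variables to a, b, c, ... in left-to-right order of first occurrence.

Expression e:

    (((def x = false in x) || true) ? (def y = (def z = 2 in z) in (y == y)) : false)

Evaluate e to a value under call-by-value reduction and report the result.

Answer: true

Derivation:
step 0: (if ((let x = false in x) || true) then (let y = (let z = 2 in z) in (y == y)) else false)
step 1: [let@0.0] (if (false || true) then (let y = (let z = 2 in z) in (y == y)) else false)
step 2: [delta@0] (if true then (let y = (let z = 2 in z) in (y == y)) else false)
step 3: [if@root] (let y = (let z = 2 in z) in (y == y))
step 4: [let@0] (let y = 2 in (y == y))
step 5: [let@root] (2 == 2)
step 6: [delta@root] true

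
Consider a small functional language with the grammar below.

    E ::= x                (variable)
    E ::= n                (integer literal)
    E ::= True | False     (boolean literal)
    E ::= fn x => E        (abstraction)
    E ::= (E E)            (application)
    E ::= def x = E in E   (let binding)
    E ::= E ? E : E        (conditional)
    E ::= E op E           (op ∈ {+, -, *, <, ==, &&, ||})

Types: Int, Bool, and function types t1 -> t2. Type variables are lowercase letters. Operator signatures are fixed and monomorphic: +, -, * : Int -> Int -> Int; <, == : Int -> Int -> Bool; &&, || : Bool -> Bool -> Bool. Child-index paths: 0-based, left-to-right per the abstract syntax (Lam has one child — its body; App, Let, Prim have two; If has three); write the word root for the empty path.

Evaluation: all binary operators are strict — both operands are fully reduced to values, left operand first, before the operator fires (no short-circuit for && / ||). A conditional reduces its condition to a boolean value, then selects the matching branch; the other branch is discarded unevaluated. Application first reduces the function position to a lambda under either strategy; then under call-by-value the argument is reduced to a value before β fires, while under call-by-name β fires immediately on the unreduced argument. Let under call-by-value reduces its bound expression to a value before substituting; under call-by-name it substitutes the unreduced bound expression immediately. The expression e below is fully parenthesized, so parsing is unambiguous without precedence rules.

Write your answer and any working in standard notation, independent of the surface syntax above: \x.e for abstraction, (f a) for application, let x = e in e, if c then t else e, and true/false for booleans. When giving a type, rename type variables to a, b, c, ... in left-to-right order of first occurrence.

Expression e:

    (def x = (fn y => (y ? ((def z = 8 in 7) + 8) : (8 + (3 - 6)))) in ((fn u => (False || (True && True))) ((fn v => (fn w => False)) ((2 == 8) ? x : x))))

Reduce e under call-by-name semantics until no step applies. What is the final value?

Working:
step 0: (let x = (\y.(if y then ((let z = 8 in 7) + 8) else (8 + (3 - 6)))) in ((\u.(false || (true && true))) ((\v.(\w.false)) (if (2 == 8) then x else x))))
step 1: [let@root] ((\u.(false || (true && true))) ((\v.(\w.false)) (if (2 == 8) then (\y.(if y then ((let z = 8 in 7) + 8) else (8 + (3 - 6)))) else (\y.(if y then ((let z = 8 in 7) + 8) else (8 + (3 - 6)))))))
step 2: [beta@root] (false || (true && true))
step 3: [delta@1] (false || true)
step 4: [delta@root] true

Answer: true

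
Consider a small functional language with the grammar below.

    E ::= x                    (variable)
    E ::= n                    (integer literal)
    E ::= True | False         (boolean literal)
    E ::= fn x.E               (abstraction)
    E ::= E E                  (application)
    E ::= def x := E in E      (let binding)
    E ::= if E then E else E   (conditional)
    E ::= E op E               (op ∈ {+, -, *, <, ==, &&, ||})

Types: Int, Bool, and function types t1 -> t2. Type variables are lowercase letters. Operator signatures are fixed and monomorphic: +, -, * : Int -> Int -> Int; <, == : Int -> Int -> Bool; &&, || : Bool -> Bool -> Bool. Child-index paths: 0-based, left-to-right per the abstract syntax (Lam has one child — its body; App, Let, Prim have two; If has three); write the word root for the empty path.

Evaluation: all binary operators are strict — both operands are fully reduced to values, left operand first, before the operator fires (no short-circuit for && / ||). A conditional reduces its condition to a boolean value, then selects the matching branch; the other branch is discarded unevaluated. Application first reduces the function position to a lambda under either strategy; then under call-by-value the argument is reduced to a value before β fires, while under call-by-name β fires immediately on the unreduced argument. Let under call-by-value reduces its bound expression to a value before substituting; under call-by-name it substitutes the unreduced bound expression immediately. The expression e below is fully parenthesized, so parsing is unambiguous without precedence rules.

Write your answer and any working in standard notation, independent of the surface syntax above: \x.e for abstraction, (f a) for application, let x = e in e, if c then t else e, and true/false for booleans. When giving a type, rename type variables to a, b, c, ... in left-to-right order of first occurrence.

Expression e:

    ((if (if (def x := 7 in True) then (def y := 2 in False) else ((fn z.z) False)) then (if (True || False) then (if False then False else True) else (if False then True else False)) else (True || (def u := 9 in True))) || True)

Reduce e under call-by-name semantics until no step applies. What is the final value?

Working:
step 0: ((if (if (let x = 7 in true) then (let y = 2 in false) else ((\z.z) false)) then (if (true || false) then (if false then false else true) else (if false then true else false)) else (true || (let u = 9 in true))) || true)
step 1: [let@0.0.0] ((if (if true then (let y = 2 in false) else ((\z.z) false)) then (if (true || false) then (if false then false else true) else (if false then true else false)) else (true || (let u = 9 in true))) || true)
step 2: [if@0.0] ((if (let y = 2 in false) then (if (true || false) then (if false then false else true) else (if false then true else false)) else (true || (let u = 9 in true))) || true)
step 3: [let@0.0] ((if false then (if (true || false) then (if false then false else true) else (if false then true else false)) else (true || (let u = 9 in true))) || true)
step 4: [if@0] ((true || (let u = 9 in true)) || true)
step 5: [let@0.1] ((true || true) || true)
step 6: [delta@0] (true || true)
step 7: [delta@root] true

Answer: true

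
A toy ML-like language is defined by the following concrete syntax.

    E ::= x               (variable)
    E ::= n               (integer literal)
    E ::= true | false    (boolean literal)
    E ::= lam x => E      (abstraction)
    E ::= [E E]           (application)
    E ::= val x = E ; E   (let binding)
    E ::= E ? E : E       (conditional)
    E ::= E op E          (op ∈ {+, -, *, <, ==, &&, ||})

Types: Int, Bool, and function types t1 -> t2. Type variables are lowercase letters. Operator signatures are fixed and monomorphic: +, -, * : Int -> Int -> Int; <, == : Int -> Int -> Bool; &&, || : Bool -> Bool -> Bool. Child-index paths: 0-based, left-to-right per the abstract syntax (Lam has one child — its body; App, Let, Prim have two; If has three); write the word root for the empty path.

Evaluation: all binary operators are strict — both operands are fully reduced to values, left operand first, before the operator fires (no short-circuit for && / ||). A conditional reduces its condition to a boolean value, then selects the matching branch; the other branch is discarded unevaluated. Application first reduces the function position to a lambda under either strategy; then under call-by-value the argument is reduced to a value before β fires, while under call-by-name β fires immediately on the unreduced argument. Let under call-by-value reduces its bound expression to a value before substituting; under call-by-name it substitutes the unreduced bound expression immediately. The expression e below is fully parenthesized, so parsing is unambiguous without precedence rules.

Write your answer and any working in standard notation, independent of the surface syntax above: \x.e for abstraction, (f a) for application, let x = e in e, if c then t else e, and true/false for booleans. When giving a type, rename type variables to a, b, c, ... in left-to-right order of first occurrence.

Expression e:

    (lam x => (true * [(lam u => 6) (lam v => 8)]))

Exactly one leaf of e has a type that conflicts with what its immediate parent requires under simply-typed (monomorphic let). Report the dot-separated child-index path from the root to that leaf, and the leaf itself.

Working:
  unify Bool ~ Int
  FAIL: mismatch Bool ~ Int

Answer: 0.0 : true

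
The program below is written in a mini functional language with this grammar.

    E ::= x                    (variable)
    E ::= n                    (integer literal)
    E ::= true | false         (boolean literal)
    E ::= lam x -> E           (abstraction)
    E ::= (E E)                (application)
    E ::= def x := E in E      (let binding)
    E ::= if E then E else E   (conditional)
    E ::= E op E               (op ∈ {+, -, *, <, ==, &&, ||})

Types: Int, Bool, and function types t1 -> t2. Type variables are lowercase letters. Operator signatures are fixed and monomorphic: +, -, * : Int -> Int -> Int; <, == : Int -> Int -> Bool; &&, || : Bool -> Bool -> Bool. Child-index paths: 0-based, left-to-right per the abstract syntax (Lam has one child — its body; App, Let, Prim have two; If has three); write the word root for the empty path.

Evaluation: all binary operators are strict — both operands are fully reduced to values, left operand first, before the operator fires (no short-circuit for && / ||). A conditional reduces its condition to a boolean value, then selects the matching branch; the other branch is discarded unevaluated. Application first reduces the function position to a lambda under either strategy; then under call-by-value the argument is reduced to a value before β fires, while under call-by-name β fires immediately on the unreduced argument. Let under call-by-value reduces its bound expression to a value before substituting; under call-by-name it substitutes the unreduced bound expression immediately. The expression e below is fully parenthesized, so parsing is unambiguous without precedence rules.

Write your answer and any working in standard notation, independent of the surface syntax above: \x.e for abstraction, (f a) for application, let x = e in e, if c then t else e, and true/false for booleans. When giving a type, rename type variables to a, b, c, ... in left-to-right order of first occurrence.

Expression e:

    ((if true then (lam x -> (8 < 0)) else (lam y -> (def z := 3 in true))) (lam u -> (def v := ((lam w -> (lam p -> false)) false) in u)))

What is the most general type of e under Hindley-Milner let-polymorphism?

Answer: Bool

Derivation:
  unify Bool ~ Bool
  unify Int ~ Int
  unify Int ~ Int
\x._ : a -> Bool
let z : Int
\y._ : b -> Bool
  unify a -> Bool ~ b -> Bool
  unify a ~ b
  unify Bool ~ Bool
\p._ : e -> Bool
\w._ : d -> e -> Bool
  unify d -> e -> Bool ~ Bool -> f
  unify d ~ Bool
  unify e -> Bool ~ f
_ _ : e -> Bool
let v : forall. e -> Bool
u : c
\u._ : c -> c
  unify b -> Bool ~ (c -> c) -> g
  unify b ~ c -> c
  unify Bool ~ g
_ _ : Bool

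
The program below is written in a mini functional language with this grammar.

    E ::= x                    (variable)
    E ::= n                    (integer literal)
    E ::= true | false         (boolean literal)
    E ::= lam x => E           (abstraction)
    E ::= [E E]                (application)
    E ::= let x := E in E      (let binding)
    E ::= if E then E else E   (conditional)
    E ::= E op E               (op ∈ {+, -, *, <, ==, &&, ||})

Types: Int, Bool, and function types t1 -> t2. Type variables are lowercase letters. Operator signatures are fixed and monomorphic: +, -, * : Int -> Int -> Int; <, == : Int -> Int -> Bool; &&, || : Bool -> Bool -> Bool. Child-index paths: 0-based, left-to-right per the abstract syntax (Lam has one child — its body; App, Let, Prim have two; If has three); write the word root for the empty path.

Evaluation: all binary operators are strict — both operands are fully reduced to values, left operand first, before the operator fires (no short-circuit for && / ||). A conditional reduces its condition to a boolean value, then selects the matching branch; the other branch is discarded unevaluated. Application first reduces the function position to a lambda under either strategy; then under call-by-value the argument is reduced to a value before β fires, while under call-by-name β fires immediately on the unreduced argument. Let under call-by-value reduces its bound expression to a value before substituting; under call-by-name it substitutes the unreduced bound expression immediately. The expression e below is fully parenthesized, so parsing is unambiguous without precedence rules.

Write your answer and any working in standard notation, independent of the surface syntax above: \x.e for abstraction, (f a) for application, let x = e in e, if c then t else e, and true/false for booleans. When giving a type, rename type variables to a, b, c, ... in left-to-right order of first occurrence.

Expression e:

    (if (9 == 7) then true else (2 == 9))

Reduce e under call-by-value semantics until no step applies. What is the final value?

Answer: false

Derivation:
step 0: (if (9 == 7) then true else (2 == 9))
step 1: [delta@0] (if false then true else (2 == 9))
step 2: [if@root] (2 == 9)
step 3: [delta@root] false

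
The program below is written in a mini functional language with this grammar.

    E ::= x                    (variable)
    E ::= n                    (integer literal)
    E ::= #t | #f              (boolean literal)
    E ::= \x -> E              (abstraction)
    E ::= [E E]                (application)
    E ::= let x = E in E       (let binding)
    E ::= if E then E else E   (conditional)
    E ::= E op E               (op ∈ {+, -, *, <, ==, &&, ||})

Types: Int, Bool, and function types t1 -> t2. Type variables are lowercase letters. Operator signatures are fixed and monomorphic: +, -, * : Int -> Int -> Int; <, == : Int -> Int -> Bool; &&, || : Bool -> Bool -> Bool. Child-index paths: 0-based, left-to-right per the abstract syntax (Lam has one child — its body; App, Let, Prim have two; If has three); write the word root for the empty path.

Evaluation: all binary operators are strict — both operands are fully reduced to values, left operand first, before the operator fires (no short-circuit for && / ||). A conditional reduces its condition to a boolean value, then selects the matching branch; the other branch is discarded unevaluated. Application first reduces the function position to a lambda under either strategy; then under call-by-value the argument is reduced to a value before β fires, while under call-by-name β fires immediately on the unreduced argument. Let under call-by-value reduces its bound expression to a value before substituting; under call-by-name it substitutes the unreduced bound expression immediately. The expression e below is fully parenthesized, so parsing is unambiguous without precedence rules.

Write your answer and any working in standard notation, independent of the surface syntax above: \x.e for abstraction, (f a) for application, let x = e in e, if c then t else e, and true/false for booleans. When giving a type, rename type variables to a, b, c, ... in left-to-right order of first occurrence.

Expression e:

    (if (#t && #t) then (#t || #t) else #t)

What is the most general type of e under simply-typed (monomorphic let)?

Derivation:
  unify Bool ~ Bool
  unify Bool ~ Bool
  unify Bool ~ Bool
  unify Bool ~ Bool
  unify Bool ~ Bool
  unify Bool ~ Bool

Answer: Bool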